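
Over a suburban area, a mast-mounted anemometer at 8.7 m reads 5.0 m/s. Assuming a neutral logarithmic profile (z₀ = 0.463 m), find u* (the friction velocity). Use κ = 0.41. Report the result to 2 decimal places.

Log law: V(z) = (u*/κ) · ln(z/z₀) ⇒ u* = κ · V / ln(z/z₀)
u* = 0.41 × 5.0 / ln(8.7/0.463) = 0.41 × 5.0 / 2.9334
   = 2.0500 / 2.9334 = 0.6989 m/s

u* ≈ 0.70 m/s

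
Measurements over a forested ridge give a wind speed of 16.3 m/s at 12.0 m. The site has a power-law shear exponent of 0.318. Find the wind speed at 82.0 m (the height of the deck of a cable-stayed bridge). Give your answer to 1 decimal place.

Power-law profile: V₂ = V₁ · (z₂/z₁)^α
V₂ = 16.3 × (82.0/12.0)^0.318 = 16.3 × (6.8333)^0.318
    = 16.3 × 1.8425 = 30.0331 m/s

30.0 m/s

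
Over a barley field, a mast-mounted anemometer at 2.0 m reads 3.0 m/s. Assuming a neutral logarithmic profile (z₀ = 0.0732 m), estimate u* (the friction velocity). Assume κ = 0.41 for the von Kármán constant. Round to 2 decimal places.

u* ≈ 0.37 m/s

Log law: V(z) = (u*/κ) · ln(z/z₀) ⇒ u* = κ · V / ln(z/z₀)
u* = 0.41 × 3.0 / ln(2.0/0.0732) = 0.41 × 3.0 / 3.3077
   = 1.2300 / 3.3077 = 0.3719 m/s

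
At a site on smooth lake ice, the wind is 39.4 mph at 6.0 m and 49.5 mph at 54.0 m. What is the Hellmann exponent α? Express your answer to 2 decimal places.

Power law: V₂/V₁ = (z₂/z₁)^α ⇒ α = ln(V₂/V₁) / ln(z₂/z₁)
α = ln(49.5/39.4) / ln(54.0/6.0) = ln(1.2563) / ln(9.0000)
  = 0.22821 / 2.19722 = 0.10386

α ≈ 0.10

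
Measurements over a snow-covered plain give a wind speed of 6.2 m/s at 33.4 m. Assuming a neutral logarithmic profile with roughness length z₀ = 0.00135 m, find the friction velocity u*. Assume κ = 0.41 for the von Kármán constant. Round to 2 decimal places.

Log law: V(z) = (u*/κ) · ln(z/z₀) ⇒ u* = κ · V / ln(z/z₀)
u* = 0.41 × 6.2 / ln(33.4/0.00135) = 0.41 × 6.2 / 10.1162
   = 2.5420 / 10.1162 = 0.2513 m/s

u* ≈ 0.25 m/s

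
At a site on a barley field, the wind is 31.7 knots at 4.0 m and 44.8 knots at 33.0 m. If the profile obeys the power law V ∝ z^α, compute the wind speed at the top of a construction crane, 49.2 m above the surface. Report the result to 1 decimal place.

First find α: α = ln(V₂/V₁)/ln(z₂/z₁) = ln(44.8/31.7)/ln(33.0/4.0) = 0.34589/2.11021 = 0.1639
Extrapolate from 33.0 m to 49.2 m: V₃ = 44.8 × (49.2/33.0)^0.1639 = 44.8 × 1.0677 = 47.8309 knots

47.8 knots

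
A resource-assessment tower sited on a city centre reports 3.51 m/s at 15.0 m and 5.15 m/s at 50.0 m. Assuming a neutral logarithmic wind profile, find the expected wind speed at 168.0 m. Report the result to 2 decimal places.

Log law: V ∝ ln(z/z₀). From the pair, with r = V₁/V₂ = 0.68155,
ln z₀ = (ln z₁ − r·ln z₂)/(1 − r) = (2.7081 − 0.68155×3.9120)/0.31845 = 0.1313 → z₀ = 1.140 m
V₃ = V₁ · ln(z₃/z₀)/ln(z₁/z₀) = 3.51 × 4.9927/2.5768 = 6.8009 m/s

6.80 m/s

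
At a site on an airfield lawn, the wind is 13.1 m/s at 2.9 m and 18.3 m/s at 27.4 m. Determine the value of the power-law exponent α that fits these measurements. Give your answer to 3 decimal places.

Power law: V₂/V₁ = (z₂/z₁)^α ⇒ α = ln(V₂/V₁) / ln(z₂/z₁)
α = ln(18.3/13.1) / ln(27.4/2.9) = ln(1.3969) / ln(9.4483)
  = 0.33429 / 2.24583 = 0.14885

α ≈ 0.149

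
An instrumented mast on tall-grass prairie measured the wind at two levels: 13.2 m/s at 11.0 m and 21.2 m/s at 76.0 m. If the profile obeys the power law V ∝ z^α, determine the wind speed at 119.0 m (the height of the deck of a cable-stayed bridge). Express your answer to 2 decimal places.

23.66 m/s

First find α: α = ln(V₂/V₁)/ln(z₂/z₁) = ln(21.2/13.2)/ln(76.0/11.0) = 0.47378/1.93284 = 0.2451
Extrapolate from 76.0 m to 119.0 m: V₃ = 21.2 × (119.0/76.0)^0.2451 = 21.2 × 1.1162 = 23.6630 m/s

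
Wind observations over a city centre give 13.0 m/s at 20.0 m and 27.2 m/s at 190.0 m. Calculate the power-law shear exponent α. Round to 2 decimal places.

α ≈ 0.33

Power law: V₂/V₁ = (z₂/z₁)^α ⇒ α = ln(V₂/V₁) / ln(z₂/z₁)
α = ln(27.2/13.0) / ln(190.0/20.0) = ln(2.0923) / ln(9.5000)
  = 0.73827 / 2.25129 = 0.32793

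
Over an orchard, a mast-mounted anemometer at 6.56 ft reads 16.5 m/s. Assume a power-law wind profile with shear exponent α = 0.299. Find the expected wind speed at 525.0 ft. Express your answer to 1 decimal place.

Power-law profile: V₂ = V₁ · (z₂/z₁)^α
V₂ = 16.5 × (525.0/6.56)^0.299 = 16.5 × (80.0305)^0.299
    = 16.5 × 3.7074 = 61.1727 m/s

61.2 m/s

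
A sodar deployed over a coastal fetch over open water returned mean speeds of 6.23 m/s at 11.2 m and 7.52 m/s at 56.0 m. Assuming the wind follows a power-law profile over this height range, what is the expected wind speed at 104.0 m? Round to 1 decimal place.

First find α: α = ln(V₂/V₁)/ln(z₂/z₁) = ln(7.52/6.23)/ln(56.0/11.2) = 0.18819/1.60944 = 0.1169
Extrapolate from 56.0 m to 104.0 m: V₃ = 7.52 × (104.0/56.0)^0.1169 = 7.52 × 1.0751 = 8.0845 m/s

8.1 m/s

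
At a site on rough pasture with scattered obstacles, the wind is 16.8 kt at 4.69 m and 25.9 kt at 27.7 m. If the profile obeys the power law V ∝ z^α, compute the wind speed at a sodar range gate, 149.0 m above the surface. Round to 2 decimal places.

First find α: α = ln(V₂/V₁)/ln(z₂/z₁) = ln(25.9/16.8)/ln(27.7/4.69) = 0.43286/1.77600 = 0.2437
Extrapolate from 27.7 m to 149.0 m: V₃ = 25.9 × (149.0/27.7)^0.2437 = 25.9 × 1.5069 = 39.0297 kt

39.03 kt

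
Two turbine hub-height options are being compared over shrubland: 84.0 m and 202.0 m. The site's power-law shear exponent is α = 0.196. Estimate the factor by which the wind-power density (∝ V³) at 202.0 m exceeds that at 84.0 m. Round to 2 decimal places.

1.68

Speed ratio: V_B/V_A = (z_B/z_A)^α = (202.0/84.0)^0.196 = (2.4048)^0.196 = 1.18765
Power-density ratio: P_B/P_A = (V_B/V_A)³ = (1.18765)³ = 1.67521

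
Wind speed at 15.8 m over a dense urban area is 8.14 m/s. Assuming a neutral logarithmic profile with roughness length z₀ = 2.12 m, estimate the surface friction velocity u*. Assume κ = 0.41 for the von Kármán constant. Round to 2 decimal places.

Log law: V(z) = (u*/κ) · ln(z/z₀) ⇒ u* = κ · V / ln(z/z₀)
u* = 0.41 × 8.14 / ln(15.8/2.12) = 0.41 × 8.14 / 2.0086
   = 3.3374 / 2.0086 = 1.6616 m/s

u* ≈ 1.66 m/s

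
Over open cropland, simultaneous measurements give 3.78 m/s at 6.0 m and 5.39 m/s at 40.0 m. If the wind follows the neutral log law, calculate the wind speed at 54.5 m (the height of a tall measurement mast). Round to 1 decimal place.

5.7 m/s

Log law: V ∝ ln(z/z₀). From the pair, with r = V₁/V₂ = 0.70130,
ln z₀ = (ln z₁ − r·ln z₂)/(1 − r) = (1.7918 − 0.70130×3.6889)/0.29870 = -2.6623 → z₀ = 0.06978 m
V₃ = V₁ · ln(z₃/z₀)/ln(z₁/z₀) = 3.78 × 6.6605/4.4541 = 5.6525 m/s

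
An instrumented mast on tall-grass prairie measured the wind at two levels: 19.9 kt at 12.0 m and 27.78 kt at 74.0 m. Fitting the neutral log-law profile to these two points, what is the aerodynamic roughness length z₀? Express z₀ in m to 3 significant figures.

z₀ ≈ 0.121 m

Log law: V(z) ∝ ln(z/z₀). With r = V₁/V₂ = 19.9/27.78 = 0.71634,
r · ln(z₂/z₀) = ln(z₁/z₀) ⇒ ln z₀ = (ln z₁ − r·ln z₂)/(1 − r)
ln z₀ = (2.48491 − 0.71634×4.30407) / 0.28366 = -2.1092
z₀ = exp(-2.1092) = 0.1213 m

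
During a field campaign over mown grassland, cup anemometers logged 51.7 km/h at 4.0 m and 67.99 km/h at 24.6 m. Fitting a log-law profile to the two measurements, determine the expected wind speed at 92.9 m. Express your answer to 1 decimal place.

79.9 km/h

Log law: V ∝ ln(z/z₀). From the pair, with r = V₁/V₂ = 0.76041,
ln z₀ = (ln z₁ − r·ln z₂)/(1 − r) = (1.3863 − 0.76041×3.2027)/0.23959 = -4.3786 → z₀ = 0.01254 m
V₃ = V₁ · ln(z₃/z₀)/ln(z₁/z₀) = 51.7 × 8.9102/5.7649 = 79.9065 km/h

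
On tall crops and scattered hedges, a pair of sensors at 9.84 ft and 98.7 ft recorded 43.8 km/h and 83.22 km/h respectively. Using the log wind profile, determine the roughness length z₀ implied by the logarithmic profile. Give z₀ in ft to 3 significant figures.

z₀ ≈ 0.759 ft

Log law: V(z) ∝ ln(z/z₀). With r = V₁/V₂ = 43.8/83.22 = 0.52632,
r · ln(z₂/z₀) = ln(z₁/z₀) ⇒ ln z₀ = (ln z₁ − r·ln z₂)/(1 − r)
ln z₀ = (2.28646 − 0.52632×4.59208) / 0.47368 = -0.2754
z₀ = exp(-0.2754) = 0.7593 ft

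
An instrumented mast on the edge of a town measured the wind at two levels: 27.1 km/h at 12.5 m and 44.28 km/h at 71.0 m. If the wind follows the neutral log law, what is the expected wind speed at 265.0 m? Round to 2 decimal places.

57.31 km/h

Log law: V ∝ ln(z/z₀). From the pair, with r = V₁/V₂ = 0.61201,
ln z₀ = (ln z₁ − r·ln z₂)/(1 − r) = (2.5257 − 0.61201×4.2627)/0.38799 = -0.2142 → z₀ = 0.8072 m
V₃ = V₁ · ln(z₃/z₀)/ln(z₁/z₀) = 27.1 × 5.7939/2.7399 = 57.3068 km/h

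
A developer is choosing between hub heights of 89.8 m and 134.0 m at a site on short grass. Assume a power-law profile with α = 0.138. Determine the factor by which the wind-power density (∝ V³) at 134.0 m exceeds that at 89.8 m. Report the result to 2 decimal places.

Speed ratio: V_B/V_A = (z_B/z_A)^α = (134.0/89.8)^0.138 = (1.4922)^0.138 = 1.05679
Power-density ratio: P_B/P_A = (V_B/V_A)³ = (1.05679)³ = 1.18023

1.18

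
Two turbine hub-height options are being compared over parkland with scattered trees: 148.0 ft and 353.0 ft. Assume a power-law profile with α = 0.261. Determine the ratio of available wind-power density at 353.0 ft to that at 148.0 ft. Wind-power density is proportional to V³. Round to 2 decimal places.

1.98

Speed ratio: V_B/V_A = (z_B/z_A)^α = (353.0/148.0)^0.261 = (2.3851)^0.261 = 1.25467
Power-density ratio: P_B/P_A = (V_B/V_A)³ = (1.25467)³ = 1.97512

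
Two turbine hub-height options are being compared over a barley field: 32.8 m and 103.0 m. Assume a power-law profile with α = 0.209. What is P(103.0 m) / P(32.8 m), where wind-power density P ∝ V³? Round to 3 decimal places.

Speed ratio: V_B/V_A = (z_B/z_A)^α = (103.0/32.8)^0.209 = (3.1402)^0.209 = 1.27018
Power-density ratio: P_B/P_A = (V_B/V_A)³ = (1.27018)³ = 2.04926

2.049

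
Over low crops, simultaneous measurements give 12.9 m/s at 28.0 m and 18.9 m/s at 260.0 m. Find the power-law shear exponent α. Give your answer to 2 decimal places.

Power law: V₂/V₁ = (z₂/z₁)^α ⇒ α = ln(V₂/V₁) / ln(z₂/z₁)
α = ln(18.9/12.9) / ln(260.0/28.0) = ln(1.4651) / ln(9.2857)
  = 0.38193 / 2.22848 = 0.17139

α ≈ 0.17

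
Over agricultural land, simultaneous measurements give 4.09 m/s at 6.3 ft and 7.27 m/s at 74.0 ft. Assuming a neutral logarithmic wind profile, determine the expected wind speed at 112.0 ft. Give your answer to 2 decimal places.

Log law: V ∝ ln(z/z₀). From the pair, with r = V₁/V₂ = 0.56259,
ln z₀ = (ln z₁ − r·ln z₂)/(1 − r) = (1.8405 − 0.56259×4.3041)/0.43741 = -1.3279 → z₀ = 0.2650 ft
V₃ = V₁ · ln(z₃/z₀)/ln(z₁/z₀) = 4.09 × 6.0464/3.1685 = 7.8050 m/s

7.80 m/s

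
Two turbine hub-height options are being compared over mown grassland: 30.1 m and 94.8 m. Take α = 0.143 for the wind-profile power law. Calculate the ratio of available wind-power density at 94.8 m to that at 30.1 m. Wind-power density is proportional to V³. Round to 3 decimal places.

1.636

Speed ratio: V_B/V_A = (z_B/z_A)^α = (94.8/30.1)^0.143 = (3.1495)^0.143 = 1.17828
Power-density ratio: P_B/P_A = (V_B/V_A)³ = (1.17828)³ = 1.63586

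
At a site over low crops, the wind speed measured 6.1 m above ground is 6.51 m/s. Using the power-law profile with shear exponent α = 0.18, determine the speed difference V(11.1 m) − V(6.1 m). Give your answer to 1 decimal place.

0.7 m/s

Power law: V₂ = V₁ · (z₂/z₁)^α = 6.51 × (1.8197)^0.18 = 7.2507 m/s
ΔV = 7.2507 − 6.51 = 0.7407 m/s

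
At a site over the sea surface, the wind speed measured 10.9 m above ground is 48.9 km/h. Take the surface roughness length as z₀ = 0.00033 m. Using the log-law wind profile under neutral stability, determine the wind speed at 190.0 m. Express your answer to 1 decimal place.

62.3 km/h

Log law: V(z) ∝ ln(z/z₀), so V₂/V₁ = ln(z₂/z₀) / ln(z₁/z₀).
ln(190.0/0.00033) = 13.2634, ln(10.9/0.00033) = 10.4052
V₂ = 48.9 × 13.2634/10.4052 = 48.9 × 1.2747 = 62.3326 km/h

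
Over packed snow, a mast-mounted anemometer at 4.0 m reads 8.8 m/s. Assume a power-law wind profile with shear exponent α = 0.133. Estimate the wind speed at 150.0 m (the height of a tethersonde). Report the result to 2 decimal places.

14.25 m/s

Power-law profile: V₂ = V₁ · (z₂/z₁)^α
V₂ = 8.8 × (150.0/4.0)^0.133 = 8.8 × (37.5000)^0.133
    = 8.8 × 1.6194 = 14.2505 m/s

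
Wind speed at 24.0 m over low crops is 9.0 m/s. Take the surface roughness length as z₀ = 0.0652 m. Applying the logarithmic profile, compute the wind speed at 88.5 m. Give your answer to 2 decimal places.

Log law: V(z) ∝ ln(z/z₀), so V₂/V₁ = ln(z₂/z₀) / ln(z₁/z₀).
ln(88.5/0.0652) = 7.2133, ln(24.0/0.0652) = 5.9083
V₂ = 9.0 × 7.2133/5.9083 = 9.0 × 1.2209 = 10.9878 m/s

10.99 m/s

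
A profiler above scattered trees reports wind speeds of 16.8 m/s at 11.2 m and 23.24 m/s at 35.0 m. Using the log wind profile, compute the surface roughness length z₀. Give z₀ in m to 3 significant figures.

z₀ ≈ 0.573 m

Log law: V(z) ∝ ln(z/z₀). With r = V₁/V₂ = 16.8/23.24 = 0.72289,
r · ln(z₂/z₀) = ln(z₁/z₀) ⇒ ln z₀ = (ln z₁ − r·ln z₂)/(1 − r)
ln z₀ = (2.41591 − 0.72289×3.55535) / 0.27711 = -0.5565
z₀ = exp(-0.5565) = 0.5732 m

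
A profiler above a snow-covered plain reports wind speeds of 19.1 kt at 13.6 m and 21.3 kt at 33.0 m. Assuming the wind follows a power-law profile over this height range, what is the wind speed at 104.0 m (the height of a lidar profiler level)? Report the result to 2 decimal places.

24.53 kt

First find α: α = ln(V₂/V₁)/ln(z₂/z₁) = ln(21.3/19.1)/ln(33.0/13.6) = 0.10902/0.88644 = 0.1230
Extrapolate from 33.0 m to 104.0 m: V₃ = 21.3 × (104.0/33.0)^0.1230 = 21.3 × 1.1516 = 24.5296 kt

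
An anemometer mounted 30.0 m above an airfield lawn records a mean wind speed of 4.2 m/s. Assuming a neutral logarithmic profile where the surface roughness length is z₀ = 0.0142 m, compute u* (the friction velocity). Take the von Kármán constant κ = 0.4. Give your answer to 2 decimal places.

Log law: V(z) = (u*/κ) · ln(z/z₀) ⇒ u* = κ · V / ln(z/z₀)
u* = 0.4 × 4.2 / ln(30.0/0.0142) = 0.4 × 4.2 / 7.6557
   = 1.6800 / 7.6557 = 0.2194 m/s

u* ≈ 0.22 m/s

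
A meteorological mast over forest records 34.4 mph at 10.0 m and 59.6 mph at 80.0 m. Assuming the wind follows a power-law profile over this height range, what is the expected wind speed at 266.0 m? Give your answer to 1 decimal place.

81.9 mph

First find α: α = ln(V₂/V₁)/ln(z₂/z₁) = ln(59.6/34.4)/ln(80.0/10.0) = 0.54960/2.07944 = 0.2643
Extrapolate from 80.0 m to 266.0 m: V₃ = 59.6 × (266.0/80.0)^0.2643 = 59.6 × 1.3738 = 81.8760 mph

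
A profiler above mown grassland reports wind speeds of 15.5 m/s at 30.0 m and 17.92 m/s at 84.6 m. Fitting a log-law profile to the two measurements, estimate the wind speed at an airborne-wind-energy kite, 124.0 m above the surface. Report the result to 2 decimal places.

18.81 m/s

Log law: V ∝ ln(z/z₀). From the pair, with r = V₁/V₂ = 0.86496,
ln z₀ = (ln z₁ − r·ln z₂)/(1 − r) = (3.4012 − 0.86496×4.4379)/0.13504 = -3.2391 → z₀ = 0.03920 m
V₃ = V₁ · ln(z₃/z₀)/ln(z₁/z₀) = 15.5 × 8.0593/6.6403 = 18.8125 m/s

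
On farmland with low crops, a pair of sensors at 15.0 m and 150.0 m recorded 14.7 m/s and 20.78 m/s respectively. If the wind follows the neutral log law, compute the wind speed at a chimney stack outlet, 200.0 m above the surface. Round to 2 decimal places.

21.54 m/s

Log law: V ∝ ln(z/z₀). From the pair, with r = V₁/V₂ = 0.70741,
ln z₀ = (ln z₁ − r·ln z₂)/(1 − r) = (2.7081 − 0.70741×5.0106)/0.29259 = -2.8591 → z₀ = 0.05732 m
V₃ = V₁ · ln(z₃/z₀)/ln(z₁/z₀) = 14.7 × 8.1574/5.5671 = 21.5396 m/s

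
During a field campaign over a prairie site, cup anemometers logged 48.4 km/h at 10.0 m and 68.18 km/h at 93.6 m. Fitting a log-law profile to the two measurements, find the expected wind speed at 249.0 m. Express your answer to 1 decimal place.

76.8 km/h

Log law: V ∝ ln(z/z₀). From the pair, with r = V₁/V₂ = 0.70989,
ln z₀ = (ln z₁ − r·ln z₂)/(1 − r) = (2.3026 − 0.70989×4.5390)/0.29011 = -3.1698 → z₀ = 0.04201 m
V₃ = V₁ · ln(z₃/z₀)/ln(z₁/z₀) = 48.4 × 8.6873/5.4724 = 76.8336 km/h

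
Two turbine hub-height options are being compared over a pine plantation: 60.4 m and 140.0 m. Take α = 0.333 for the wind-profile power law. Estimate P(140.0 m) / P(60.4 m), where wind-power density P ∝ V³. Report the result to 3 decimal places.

Speed ratio: V_B/V_A = (z_B/z_A)^α = (140.0/60.4)^0.333 = (2.3179)^0.333 = 1.32305
Power-density ratio: P_B/P_A = (V_B/V_A)³ = (1.32305)³ = 2.31593

2.316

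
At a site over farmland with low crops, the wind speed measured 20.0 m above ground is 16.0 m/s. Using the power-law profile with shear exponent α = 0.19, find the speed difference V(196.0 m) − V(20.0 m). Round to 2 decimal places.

8.69 m/s

Power law: V₂ = V₁ · (z₂/z₁)^α = 16.0 × (9.8000)^0.19 = 24.6861 m/s
ΔV = 24.6861 − 16.0 = 8.6861 m/s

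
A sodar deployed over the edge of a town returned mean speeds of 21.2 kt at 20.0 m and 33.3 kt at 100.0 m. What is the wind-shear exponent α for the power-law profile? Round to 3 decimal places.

Power law: V₂/V₁ = (z₂/z₁)^α ⇒ α = ln(V₂/V₁) / ln(z₂/z₁)
α = ln(33.3/21.2) / ln(100.0/20.0) = ln(1.5708) / ln(5.0000)
  = 0.45156 / 1.60944 = 0.28057

α ≈ 0.281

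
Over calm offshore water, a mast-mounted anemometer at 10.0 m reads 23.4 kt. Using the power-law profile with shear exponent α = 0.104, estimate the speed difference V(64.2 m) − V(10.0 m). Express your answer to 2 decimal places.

Power law: V₂ = V₁ · (z₂/z₁)^α = 23.4 × (6.4200)^0.104 = 28.3922 kt
ΔV = 28.3922 − 23.4 = 4.9922 kt

4.99 kt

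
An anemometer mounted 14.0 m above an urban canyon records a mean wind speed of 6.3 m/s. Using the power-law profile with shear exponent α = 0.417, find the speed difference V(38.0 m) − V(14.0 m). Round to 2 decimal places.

3.25 m/s

Power law: V₂ = V₁ · (z₂/z₁)^α = 6.3 × (2.7143)^0.417 = 9.5538 m/s
ΔV = 9.5538 − 6.3 = 3.2538 m/s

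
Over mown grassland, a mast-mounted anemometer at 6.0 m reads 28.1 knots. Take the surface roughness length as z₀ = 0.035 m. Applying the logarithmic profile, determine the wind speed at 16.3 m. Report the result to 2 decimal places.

33.56 knots

Log law: V(z) ∝ ln(z/z₀), so V₂/V₁ = ln(z₂/z₀) / ln(z₁/z₀).
ln(16.3/0.035) = 6.1436, ln(6.0/0.035) = 5.1442
V₂ = 28.1 × 6.1436/5.1442 = 28.1 × 1.1943 = 33.5593 knots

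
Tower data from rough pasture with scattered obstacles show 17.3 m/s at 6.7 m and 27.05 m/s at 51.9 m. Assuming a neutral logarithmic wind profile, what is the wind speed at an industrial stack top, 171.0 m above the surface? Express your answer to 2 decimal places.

Log law: V ∝ ln(z/z₀). From the pair, with r = V₁/V₂ = 0.63956,
ln z₀ = (ln z₁ − r·ln z₂)/(1 − r) = (1.9021 − 0.63956×3.9493)/0.36044 = -1.7304 → z₀ = 0.1772 m
V₃ = V₁ · ln(z₃/z₀)/ln(z₁/z₀) = 17.3 × 6.8720/3.6325 = 32.7286 m/s

32.73 m/s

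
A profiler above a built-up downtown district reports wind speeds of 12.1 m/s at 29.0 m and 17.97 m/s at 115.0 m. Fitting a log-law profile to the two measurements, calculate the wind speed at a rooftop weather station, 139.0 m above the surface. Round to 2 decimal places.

Log law: V ∝ ln(z/z₀). From the pair, with r = V₁/V₂ = 0.67334,
ln z₀ = (ln z₁ − r·ln z₂)/(1 − r) = (3.3673 − 0.67334×4.7449)/0.32666 = 0.5275 → z₀ = 1.695 m
V₃ = V₁ · ln(z₃/z₀)/ln(z₁/z₀) = 12.1 × 4.4069/2.8398 = 18.7776 m/s

18.78 m/s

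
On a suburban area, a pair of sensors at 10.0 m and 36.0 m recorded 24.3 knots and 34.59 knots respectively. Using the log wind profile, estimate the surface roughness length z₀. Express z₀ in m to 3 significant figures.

z₀ ≈ 0.486 m

Log law: V(z) ∝ ln(z/z₀). With r = V₁/V₂ = 24.3/34.59 = 0.70252,
r · ln(z₂/z₀) = ln(z₁/z₀) ⇒ ln z₀ = (ln z₁ − r·ln z₂)/(1 − r)
ln z₀ = (2.30259 − 0.70252×3.58352) / 0.29748 = -0.7224
z₀ = exp(-0.7224) = 0.4856 m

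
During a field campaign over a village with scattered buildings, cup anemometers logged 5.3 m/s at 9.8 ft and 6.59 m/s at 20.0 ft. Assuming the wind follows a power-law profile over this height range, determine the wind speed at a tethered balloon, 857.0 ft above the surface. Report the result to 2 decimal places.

First find α: α = ln(V₂/V₁)/ln(z₂/z₁) = ln(6.59/5.3)/ln(20.0/9.8) = 0.21785/0.71335 = 0.3054
Extrapolate from 20.0 ft to 857.0 ft: V₃ = 6.59 × (857.0/20.0)^0.3054 = 6.59 × 3.1505 = 20.7615 m/s

20.76 m/s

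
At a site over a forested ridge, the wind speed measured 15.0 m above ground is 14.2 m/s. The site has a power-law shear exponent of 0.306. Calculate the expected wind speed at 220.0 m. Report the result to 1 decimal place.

Power-law profile: V₂ = V₁ · (z₂/z₁)^α
V₂ = 14.2 × (220.0/15.0)^0.306 = 14.2 × (14.6667)^0.306
    = 14.2 × 2.2746 = 32.2988 m/s

32.3 m/s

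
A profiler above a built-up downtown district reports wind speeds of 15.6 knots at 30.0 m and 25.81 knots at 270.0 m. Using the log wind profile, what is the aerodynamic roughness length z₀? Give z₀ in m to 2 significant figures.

Log law: V(z) ∝ ln(z/z₀). With r = V₁/V₂ = 15.6/25.81 = 0.60442,
r · ln(z₂/z₀) = ln(z₁/z₀) ⇒ ln z₀ = (ln z₁ − r·ln z₂)/(1 − r)
ln z₀ = (3.40120 − 0.60442×5.59842) / 0.39558 = 0.0440
z₀ = exp(0.0440) = 1.045 m

z₀ ≈ 1.0 m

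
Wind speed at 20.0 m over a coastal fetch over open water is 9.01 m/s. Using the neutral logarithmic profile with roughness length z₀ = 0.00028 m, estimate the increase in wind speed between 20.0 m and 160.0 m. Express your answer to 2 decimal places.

Log law: V₂ = V₁ · ln(z₂/z₀)/ln(z₁/z₀) = 9.01 × 13.2559/11.1765 = 10.6864 m/s
ΔV = 10.6864 − 9.01 = 1.6764 m/s

1.68 m/s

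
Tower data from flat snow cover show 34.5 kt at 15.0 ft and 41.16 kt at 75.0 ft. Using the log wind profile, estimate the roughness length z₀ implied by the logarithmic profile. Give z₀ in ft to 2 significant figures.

Log law: V(z) ∝ ln(z/z₀). With r = V₁/V₂ = 34.5/41.16 = 0.83819,
r · ln(z₂/z₀) = ln(z₁/z₀) ⇒ ln z₀ = (ln z₁ − r·ln z₂)/(1 − r)
ln z₀ = (2.70805 − 0.83819×4.31749) / 0.16181 = -5.6291
z₀ = exp(-5.6291) = 0.003592 ft

z₀ ≈ 0.0036 ft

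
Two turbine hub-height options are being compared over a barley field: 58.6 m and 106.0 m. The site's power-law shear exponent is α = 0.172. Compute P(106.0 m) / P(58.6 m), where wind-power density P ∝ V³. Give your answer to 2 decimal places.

1.36

Speed ratio: V_B/V_A = (z_B/z_A)^α = (106.0/58.6)^0.172 = (1.8089)^0.172 = 1.10732
Power-density ratio: P_B/P_A = (V_B/V_A)³ = (1.10732)³ = 1.35776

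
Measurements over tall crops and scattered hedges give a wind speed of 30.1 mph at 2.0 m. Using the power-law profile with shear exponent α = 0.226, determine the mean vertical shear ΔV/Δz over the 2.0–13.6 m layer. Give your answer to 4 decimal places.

Power law: V₂ = V₁ · (z₂/z₁)^α = 30.1 × (6.8000)^0.226 = 46.4209 mph
ΔV/Δz = (46.4209 − 30.1)/(13.6 − 2.0) = 16.3209/11.6000 = 1.40697 mph/m

1.4070 mph/m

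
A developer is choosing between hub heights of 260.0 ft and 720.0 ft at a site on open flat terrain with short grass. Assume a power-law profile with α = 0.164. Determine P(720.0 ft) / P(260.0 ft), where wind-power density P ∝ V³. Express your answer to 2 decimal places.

Speed ratio: V_B/V_A = (z_B/z_A)^α = (720.0/260.0)^0.164 = (2.7692)^0.164 = 1.18181
Power-density ratio: P_B/P_A = (V_B/V_A)³ = (1.18181)³ = 1.65060

1.65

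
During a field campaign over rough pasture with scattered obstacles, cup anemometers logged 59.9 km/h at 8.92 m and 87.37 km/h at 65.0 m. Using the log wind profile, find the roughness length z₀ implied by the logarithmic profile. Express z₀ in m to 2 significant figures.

Log law: V(z) ∝ ln(z/z₀). With r = V₁/V₂ = 59.9/87.37 = 0.68559,
r · ln(z₂/z₀) = ln(z₁/z₀) ⇒ ln z₀ = (ln z₁ − r·ln z₂)/(1 − r)
ln z₀ = (2.18830 − 0.68559×4.17439) / 0.31441 = -2.1425
z₀ = exp(-2.1425) = 0.1174 m

z₀ ≈ 0.12 m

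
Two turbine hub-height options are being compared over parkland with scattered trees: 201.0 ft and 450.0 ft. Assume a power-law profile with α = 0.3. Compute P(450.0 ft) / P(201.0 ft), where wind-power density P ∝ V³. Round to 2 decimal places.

2.07

Speed ratio: V_B/V_A = (z_B/z_A)^α = (450.0/201.0)^0.3 = (2.2388)^0.3 = 1.27352
Power-density ratio: P_B/P_A = (V_B/V_A)³ = (1.27352)³ = 2.06545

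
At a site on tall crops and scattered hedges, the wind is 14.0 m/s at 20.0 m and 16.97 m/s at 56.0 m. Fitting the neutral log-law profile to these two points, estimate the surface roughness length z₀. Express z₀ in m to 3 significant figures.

Log law: V(z) ∝ ln(z/z₀). With r = V₁/V₂ = 14.0/16.97 = 0.82499,
r · ln(z₂/z₀) = ln(z₁/z₀) ⇒ ln z₀ = (ln z₁ − r·ln z₂)/(1 − r)
ln z₀ = (2.99573 − 0.82499×4.02535) / 0.17501 = -1.8577
z₀ = exp(-1.8577) = 0.1560 m

z₀ ≈ 0.156 m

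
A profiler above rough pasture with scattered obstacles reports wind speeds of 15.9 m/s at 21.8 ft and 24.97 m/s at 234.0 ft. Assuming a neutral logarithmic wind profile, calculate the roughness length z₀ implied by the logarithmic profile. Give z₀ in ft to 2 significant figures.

z₀ ≈ 0.34 ft

Log law: V(z) ∝ ln(z/z₀). With r = V₁/V₂ = 15.9/24.97 = 0.63676,
r · ln(z₂/z₀) = ln(z₁/z₀) ⇒ ln z₀ = (ln z₁ − r·ln z₂)/(1 − r)
ln z₀ = (3.08191 − 0.63676×5.45532) / 0.36324 = -1.0788
z₀ = exp(-1.0788) = 0.3400 ft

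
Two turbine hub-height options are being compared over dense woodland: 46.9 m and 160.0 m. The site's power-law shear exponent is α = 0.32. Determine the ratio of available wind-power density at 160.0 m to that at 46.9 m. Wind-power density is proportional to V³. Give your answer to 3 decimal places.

3.248

Speed ratio: V_B/V_A = (z_B/z_A)^α = (160.0/46.9)^0.32 = (3.4115)^0.32 = 1.48096
Power-density ratio: P_B/P_A = (V_B/V_A)³ = (1.48096)³ = 3.24810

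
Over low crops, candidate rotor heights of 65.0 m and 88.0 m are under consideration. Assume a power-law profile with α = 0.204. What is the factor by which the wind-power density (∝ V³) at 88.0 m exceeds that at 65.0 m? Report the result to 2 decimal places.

Speed ratio: V_B/V_A = (z_B/z_A)^α = (88.0/65.0)^0.204 = (1.3538)^0.204 = 1.06375
Power-density ratio: P_B/P_A = (V_B/V_A)³ = (1.06375)³ = 1.20371

1.20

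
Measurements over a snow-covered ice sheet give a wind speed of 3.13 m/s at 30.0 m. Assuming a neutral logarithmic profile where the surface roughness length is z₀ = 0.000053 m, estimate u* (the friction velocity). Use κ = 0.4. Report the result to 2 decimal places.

Log law: V(z) = (u*/κ) · ln(z/z₀) ⇒ u* = κ · V / ln(z/z₀)
u* = 0.4 × 3.13 / ln(30.0/0.000053) = 0.4 × 3.13 / 13.2464
   = 1.2520 / 13.2464 = 0.0945 m/s

u* ≈ 0.09 m/s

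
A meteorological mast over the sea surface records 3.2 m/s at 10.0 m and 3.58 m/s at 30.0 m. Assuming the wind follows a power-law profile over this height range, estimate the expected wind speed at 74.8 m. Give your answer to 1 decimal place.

3.9 m/s

First find α: α = ln(V₂/V₁)/ln(z₂/z₁) = ln(3.58/3.2)/ln(30.0/10.0) = 0.11221/1.09861 = 0.1021
Extrapolate from 30.0 m to 74.8 m: V₃ = 3.58 × (74.8/30.0)^0.1021 = 3.58 × 1.0978 = 3.9302 m/s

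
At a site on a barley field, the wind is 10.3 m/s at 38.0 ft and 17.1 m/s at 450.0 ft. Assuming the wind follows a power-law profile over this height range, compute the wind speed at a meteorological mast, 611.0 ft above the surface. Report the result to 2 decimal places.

18.21 m/s

First find α: α = ln(V₂/V₁)/ln(z₂/z₁) = ln(17.1/10.3)/ln(450.0/38.0) = 0.50693/2.47166 = 0.2051
Extrapolate from 450.0 ft to 611.0 ft: V₃ = 17.1 × (611.0/450.0)^0.2051 = 17.1 × 1.0647 = 18.2070 m/s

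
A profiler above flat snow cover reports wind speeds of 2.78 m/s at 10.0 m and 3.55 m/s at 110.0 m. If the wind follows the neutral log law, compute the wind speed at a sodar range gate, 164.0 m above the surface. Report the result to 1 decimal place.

3.7 m/s

Log law: V ∝ ln(z/z₀). From the pair, with r = V₁/V₂ = 0.78310,
ln z₀ = (ln z₁ − r·ln z₂)/(1 − r) = (2.3026 − 0.78310×4.7005)/0.21690 = -6.3548 → z₀ = 0.001738 m
V₃ = V₁ · ln(z₃/z₀)/ln(z₁/z₀) = 2.78 × 11.4546/8.6573 = 3.6782 m/s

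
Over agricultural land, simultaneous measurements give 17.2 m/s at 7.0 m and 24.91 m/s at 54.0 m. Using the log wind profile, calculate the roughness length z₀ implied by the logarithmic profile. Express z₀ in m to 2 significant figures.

z₀ ≈ 0.073 m

Log law: V(z) ∝ ln(z/z₀). With r = V₁/V₂ = 17.2/24.91 = 0.69049,
r · ln(z₂/z₀) = ln(z₁/z₀) ⇒ ln z₀ = (ln z₁ − r·ln z₂)/(1 − r)
ln z₀ = (1.94591 − 0.69049×3.98898) / 0.30951 = -2.6119
z₀ = exp(-2.6119) = 0.07339 m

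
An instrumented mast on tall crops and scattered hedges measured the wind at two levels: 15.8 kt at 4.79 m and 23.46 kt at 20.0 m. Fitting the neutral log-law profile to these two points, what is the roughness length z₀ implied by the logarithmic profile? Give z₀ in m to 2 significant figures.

Log law: V(z) ∝ ln(z/z₀). With r = V₁/V₂ = 15.8/23.46 = 0.67349,
r · ln(z₂/z₀) = ln(z₁/z₀) ⇒ ln z₀ = (ln z₁ − r·ln z₂)/(1 − r)
ln z₀ = (1.56653 − 0.67349×2.99573) / 0.32651 = -1.3814
z₀ = exp(-1.3814) = 0.2512 m

z₀ ≈ 0.25 m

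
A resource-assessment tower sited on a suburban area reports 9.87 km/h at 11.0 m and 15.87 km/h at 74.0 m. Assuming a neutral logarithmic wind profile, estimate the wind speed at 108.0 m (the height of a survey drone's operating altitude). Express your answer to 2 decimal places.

17.06 km/h

Log law: V ∝ ln(z/z₀). From the pair, with r = V₁/V₂ = 0.62193,
ln z₀ = (ln z₁ − r·ln z₂)/(1 − r) = (2.3979 − 0.62193×4.3041)/0.37807 = -0.7378 → z₀ = 0.4782 m
V₃ = V₁ · ln(z₃/z₀)/ln(z₁/z₀) = 9.87 × 5.4199/3.1356 = 17.0600 km/h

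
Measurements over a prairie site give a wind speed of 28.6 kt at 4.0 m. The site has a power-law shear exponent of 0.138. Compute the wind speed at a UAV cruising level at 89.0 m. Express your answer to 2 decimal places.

43.88 kt

Power-law profile: V₂ = V₁ · (z₂/z₁)^α
V₂ = 28.6 × (89.0/4.0)^0.138 = 28.6 × (22.2500)^0.138
    = 28.6 × 1.5344 = 43.8831 kt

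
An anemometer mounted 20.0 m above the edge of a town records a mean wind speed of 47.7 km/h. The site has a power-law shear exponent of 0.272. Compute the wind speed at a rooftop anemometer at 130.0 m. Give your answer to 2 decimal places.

79.37 km/h

Power-law profile: V₂ = V₁ · (z₂/z₁)^α
V₂ = 47.7 × (130.0/20.0)^0.272 = 47.7 × (6.5000)^0.272
    = 47.7 × 1.6638 = 79.3653 km/h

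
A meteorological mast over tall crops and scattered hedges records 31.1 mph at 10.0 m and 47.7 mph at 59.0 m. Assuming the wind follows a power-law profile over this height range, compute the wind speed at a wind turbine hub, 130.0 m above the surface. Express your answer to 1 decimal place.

57.7 mph

First find α: α = ln(V₂/V₁)/ln(z₂/z₁) = ln(47.7/31.1)/ln(59.0/10.0) = 0.42772/1.77495 = 0.2410
Extrapolate from 59.0 m to 130.0 m: V₃ = 47.7 × (130.0/59.0)^0.2410 = 47.7 × 1.2097 = 57.7026 mph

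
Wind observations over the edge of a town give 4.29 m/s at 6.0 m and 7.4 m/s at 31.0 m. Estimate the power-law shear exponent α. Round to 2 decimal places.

α ≈ 0.33

Power law: V₂/V₁ = (z₂/z₁)^α ⇒ α = ln(V₂/V₁) / ln(z₂/z₁)
α = ln(7.4/4.29) / ln(31.0/6.0) = ln(1.7249) / ln(5.1667)
  = 0.54519 / 1.64223 = 0.33198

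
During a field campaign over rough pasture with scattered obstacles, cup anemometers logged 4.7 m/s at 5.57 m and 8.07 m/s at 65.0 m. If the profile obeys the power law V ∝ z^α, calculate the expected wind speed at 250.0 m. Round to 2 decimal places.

First find α: α = ln(V₂/V₁)/ln(z₂/z₁) = ln(8.07/4.7)/ln(65.0/5.57) = 0.54059/2.45699 = 0.2200
Extrapolate from 65.0 m to 250.0 m: V₃ = 8.07 × (250.0/65.0)^0.2200 = 8.07 × 1.3450 = 10.8541 m/s

10.85 m/s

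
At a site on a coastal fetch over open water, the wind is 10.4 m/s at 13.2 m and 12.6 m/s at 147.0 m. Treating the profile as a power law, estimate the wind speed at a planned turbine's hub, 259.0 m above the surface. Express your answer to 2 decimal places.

13.18 m/s

First find α: α = ln(V₂/V₁)/ln(z₂/z₁) = ln(12.6/10.4)/ln(147.0/13.2) = 0.19189/2.41022 = 0.0796
Extrapolate from 147.0 m to 259.0 m: V₃ = 12.6 × (259.0/147.0)^0.0796 = 12.6 × 1.0461 = 13.1812 m/s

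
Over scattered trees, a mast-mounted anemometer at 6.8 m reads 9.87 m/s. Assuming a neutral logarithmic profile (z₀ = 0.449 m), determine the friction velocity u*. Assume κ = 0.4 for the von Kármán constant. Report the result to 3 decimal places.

Log law: V(z) = (u*/κ) · ln(z/z₀) ⇒ u* = κ · V / ln(z/z₀)
u* = 0.4 × 9.87 / ln(6.8/0.449) = 0.4 × 9.87 / 2.7177
   = 3.9480 / 2.7177 = 1.4527 m/s

u* ≈ 1.453 m/s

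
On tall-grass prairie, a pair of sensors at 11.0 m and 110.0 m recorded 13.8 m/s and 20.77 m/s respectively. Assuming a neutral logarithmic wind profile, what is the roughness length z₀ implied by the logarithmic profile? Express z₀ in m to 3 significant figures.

Log law: V(z) ∝ ln(z/z₀). With r = V₁/V₂ = 13.8/20.77 = 0.66442,
r · ln(z₂/z₀) = ln(z₁/z₀) ⇒ ln z₀ = (ln z₁ − r·ln z₂)/(1 − r)
ln z₀ = (2.39790 − 0.66442×4.70048) / 0.33558 = -2.1610
z₀ = exp(-2.1610) = 0.1152 m

z₀ ≈ 0.115 m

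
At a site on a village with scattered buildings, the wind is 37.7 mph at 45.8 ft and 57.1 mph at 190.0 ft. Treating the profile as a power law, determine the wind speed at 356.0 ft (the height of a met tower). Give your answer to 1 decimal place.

68.6 mph

First find α: α = ln(V₂/V₁)/ln(z₂/z₁) = ln(57.1/37.7)/ln(190.0/45.8) = 0.41514/1.42274 = 0.2918
Extrapolate from 190.0 ft to 356.0 ft: V₃ = 57.1 × (356.0/190.0)^0.2918 = 57.1 × 1.2011 = 68.5815 mph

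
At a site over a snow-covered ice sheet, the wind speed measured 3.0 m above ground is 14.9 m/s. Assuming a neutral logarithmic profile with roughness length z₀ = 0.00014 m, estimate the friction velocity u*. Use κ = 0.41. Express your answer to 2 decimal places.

u* ≈ 0.61 m/s

Log law: V(z) = (u*/κ) · ln(z/z₀) ⇒ u* = κ · V / ln(z/z₀)
u* = 0.41 × 14.9 / ln(3.0/0.00014) = 0.41 × 14.9 / 9.9725
   = 6.1090 / 9.9725 = 0.6126 m/s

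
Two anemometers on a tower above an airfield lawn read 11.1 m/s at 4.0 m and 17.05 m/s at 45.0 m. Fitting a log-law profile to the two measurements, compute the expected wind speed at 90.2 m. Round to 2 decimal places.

Log law: V ∝ ln(z/z₀). From the pair, with r = V₁/V₂ = 0.65103,
ln z₀ = (ln z₁ − r·ln z₂)/(1 − r) = (1.3863 − 0.65103×3.8067)/0.34897 = -3.1290 → z₀ = 0.04376 m
V₃ = V₁ · ln(z₃/z₀)/ln(z₁/z₀) = 11.1 × 7.6310/4.5153 = 18.7594 m/s

18.76 m/s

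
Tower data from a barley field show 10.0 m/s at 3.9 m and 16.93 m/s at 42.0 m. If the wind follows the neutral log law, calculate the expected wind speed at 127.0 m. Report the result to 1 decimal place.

20.2 m/s

Log law: V ∝ ln(z/z₀). From the pair, with r = V₁/V₂ = 0.59067,
ln z₀ = (ln z₁ − r·ln z₂)/(1 − r) = (1.3610 − 0.59067×3.7377)/0.40933 = -2.0686 → z₀ = 0.1264 m
V₃ = V₁ · ln(z₃/z₀)/ln(z₁/z₀) = 10.0 × 6.9128/3.4296 = 20.1564 m/s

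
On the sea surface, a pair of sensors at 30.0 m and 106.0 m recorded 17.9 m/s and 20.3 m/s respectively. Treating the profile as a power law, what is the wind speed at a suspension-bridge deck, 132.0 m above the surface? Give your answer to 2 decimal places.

First find α: α = ln(V₂/V₁)/ln(z₂/z₁) = ln(20.3/17.9)/ln(106.0/30.0) = 0.12582/1.26224 = 0.0997
Extrapolate from 106.0 m to 132.0 m: V₃ = 20.3 × (132.0/106.0)^0.0997 = 20.3 × 1.0221 = 20.7488 m/s

20.75 m/s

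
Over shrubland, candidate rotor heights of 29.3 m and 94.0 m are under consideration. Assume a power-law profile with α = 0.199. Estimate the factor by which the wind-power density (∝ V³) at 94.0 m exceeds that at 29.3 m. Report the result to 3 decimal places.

Speed ratio: V_B/V_A = (z_B/z_A)^α = (94.0/29.3)^0.199 = (3.2082)^0.199 = 1.26109
Power-density ratio: P_B/P_A = (V_B/V_A)³ = (1.26109)³ = 2.00557

2.006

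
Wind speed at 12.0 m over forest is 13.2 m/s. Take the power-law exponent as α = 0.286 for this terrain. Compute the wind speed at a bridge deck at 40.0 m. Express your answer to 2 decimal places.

Power-law profile: V₂ = V₁ · (z₂/z₁)^α
V₂ = 13.2 × (40.0/12.0)^0.286 = 13.2 × (3.3333)^0.286
    = 13.2 × 1.4111 = 18.6259 m/s

18.63 m/s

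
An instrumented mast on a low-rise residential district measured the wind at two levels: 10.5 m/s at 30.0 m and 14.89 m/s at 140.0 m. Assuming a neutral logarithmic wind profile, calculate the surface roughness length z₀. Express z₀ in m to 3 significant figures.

Log law: V(z) ∝ ln(z/z₀). With r = V₁/V₂ = 10.5/14.89 = 0.70517,
r · ln(z₂/z₀) = ln(z₁/z₀) ⇒ ln z₀ = (ln z₁ − r·ln z₂)/(1 − r)
ln z₀ = (3.40120 − 0.70517×4.94164) / 0.29483 = -0.2832
z₀ = exp(-0.2832) = 0.7533 m

z₀ ≈ 0.753 m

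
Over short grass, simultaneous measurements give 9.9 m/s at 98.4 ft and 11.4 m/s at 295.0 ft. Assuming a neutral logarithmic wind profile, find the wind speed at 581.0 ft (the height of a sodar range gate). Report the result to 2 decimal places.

12.33 m/s

Log law: V ∝ ln(z/z₀). From the pair, with r = V₁/V₂ = 0.86842,
ln z₀ = (ln z₁ − r·ln z₂)/(1 − r) = (4.5890 − 0.86842×5.6870)/0.13158 = -2.6573 → z₀ = 0.07014 ft
V₃ = V₁ · ln(z₃/z₀)/ln(z₁/z₀) = 9.9 × 9.0221/7.2464 = 12.3260 m/s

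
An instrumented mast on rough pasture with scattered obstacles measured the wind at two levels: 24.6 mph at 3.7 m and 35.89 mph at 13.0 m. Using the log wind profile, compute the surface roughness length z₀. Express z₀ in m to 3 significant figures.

z₀ ≈ 0.239 m

Log law: V(z) ∝ ln(z/z₀). With r = V₁/V₂ = 24.6/35.89 = 0.68543,
r · ln(z₂/z₀) = ln(z₁/z₀) ⇒ ln z₀ = (ln z₁ − r·ln z₂)/(1 − r)
ln z₀ = (1.30833 − 0.68543×2.56495) / 0.31457 = -1.4297
z₀ = exp(-1.4297) = 0.2394 m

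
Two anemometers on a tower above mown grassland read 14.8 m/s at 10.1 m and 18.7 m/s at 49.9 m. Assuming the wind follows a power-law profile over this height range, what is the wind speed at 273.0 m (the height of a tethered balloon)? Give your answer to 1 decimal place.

24.0 m/s

First find α: α = ln(V₂/V₁)/ln(z₂/z₁) = ln(18.7/14.8)/ln(49.9/10.1) = 0.23390/1.59749 = 0.1464
Extrapolate from 49.9 m to 273.0 m: V₃ = 18.7 × (273.0/49.9)^0.1464 = 18.7 × 1.2825 = 23.9831 m/s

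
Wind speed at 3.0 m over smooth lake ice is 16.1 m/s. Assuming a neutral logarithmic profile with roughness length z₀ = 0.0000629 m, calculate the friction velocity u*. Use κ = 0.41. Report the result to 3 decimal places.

Log law: V(z) = (u*/κ) · ln(z/z₀) ⇒ u* = κ · V / ln(z/z₀)
u* = 0.41 × 16.1 / ln(3.0/0.0000629) = 0.41 × 16.1 / 10.7726
   = 6.6010 / 10.7726 = 0.6128 m/s

u* ≈ 0.613 m/s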